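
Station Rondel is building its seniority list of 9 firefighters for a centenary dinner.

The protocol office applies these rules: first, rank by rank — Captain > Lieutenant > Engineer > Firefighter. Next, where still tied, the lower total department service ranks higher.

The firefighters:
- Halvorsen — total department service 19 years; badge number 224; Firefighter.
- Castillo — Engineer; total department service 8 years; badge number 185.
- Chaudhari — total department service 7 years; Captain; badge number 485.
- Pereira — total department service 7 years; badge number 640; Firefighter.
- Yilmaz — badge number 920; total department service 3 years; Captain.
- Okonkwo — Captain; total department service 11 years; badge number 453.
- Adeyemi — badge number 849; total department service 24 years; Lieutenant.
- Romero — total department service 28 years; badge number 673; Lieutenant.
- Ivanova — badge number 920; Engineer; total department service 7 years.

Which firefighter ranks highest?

By rank: Yilmaz, Chaudhari and Okonkwo (Captain); then Adeyemi and Romero (Lieutenant); then Ivanova and Castillo (Engineer); then Pereira and Halvorsen (Firefighter).
Among Yilmaz, Chaudhari and Okonkwo, by total department service (lower first): Yilmaz (3 years) before Chaudhari (7 years) before Okonkwo (11 years).
Among Adeyemi and Romero, by total department service (lower first): Adeyemi (24 years) before Romero (28 years).
Among Ivanova and Castillo, by total department service (lower first): Ivanova (7 years) before Castillo (8 years).
Among Pereira and Halvorsen, by total department service (lower first): Pereira (7 years) before Halvorsen (19 years).
Order: Yilmaz, Chaudhari, Okonkwo, Adeyemi, Romero, Ivanova, Castillo, Pereira, Halvorsen.

Yilmaz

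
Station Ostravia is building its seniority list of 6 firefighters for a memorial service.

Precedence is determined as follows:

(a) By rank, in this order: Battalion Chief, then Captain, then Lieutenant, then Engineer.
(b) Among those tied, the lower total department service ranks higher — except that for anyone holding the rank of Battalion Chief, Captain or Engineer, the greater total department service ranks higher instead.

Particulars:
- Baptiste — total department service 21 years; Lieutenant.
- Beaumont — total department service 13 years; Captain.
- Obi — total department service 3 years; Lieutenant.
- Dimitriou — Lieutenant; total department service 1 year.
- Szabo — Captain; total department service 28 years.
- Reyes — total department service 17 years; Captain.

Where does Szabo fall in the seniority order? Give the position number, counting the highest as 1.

By rank: Szabo, Reyes and Beaumont (Captain); then Dimitriou, Obi and Baptiste (Lieutenant).
Among Szabo, Reyes and Beaumont, by total department service (higher first) (reversed rule for this group): Szabo (28 years) before Reyes (17 years) before Beaumont (13 years).
Among Dimitriou, Obi and Baptiste, by total department service (lower first): Dimitriou (1 year) before Obi (3 years) before Baptiste (21 years).
Order: Szabo, Reyes, Beaumont, Dimitriou, Obi, Baptiste. So position 1.

1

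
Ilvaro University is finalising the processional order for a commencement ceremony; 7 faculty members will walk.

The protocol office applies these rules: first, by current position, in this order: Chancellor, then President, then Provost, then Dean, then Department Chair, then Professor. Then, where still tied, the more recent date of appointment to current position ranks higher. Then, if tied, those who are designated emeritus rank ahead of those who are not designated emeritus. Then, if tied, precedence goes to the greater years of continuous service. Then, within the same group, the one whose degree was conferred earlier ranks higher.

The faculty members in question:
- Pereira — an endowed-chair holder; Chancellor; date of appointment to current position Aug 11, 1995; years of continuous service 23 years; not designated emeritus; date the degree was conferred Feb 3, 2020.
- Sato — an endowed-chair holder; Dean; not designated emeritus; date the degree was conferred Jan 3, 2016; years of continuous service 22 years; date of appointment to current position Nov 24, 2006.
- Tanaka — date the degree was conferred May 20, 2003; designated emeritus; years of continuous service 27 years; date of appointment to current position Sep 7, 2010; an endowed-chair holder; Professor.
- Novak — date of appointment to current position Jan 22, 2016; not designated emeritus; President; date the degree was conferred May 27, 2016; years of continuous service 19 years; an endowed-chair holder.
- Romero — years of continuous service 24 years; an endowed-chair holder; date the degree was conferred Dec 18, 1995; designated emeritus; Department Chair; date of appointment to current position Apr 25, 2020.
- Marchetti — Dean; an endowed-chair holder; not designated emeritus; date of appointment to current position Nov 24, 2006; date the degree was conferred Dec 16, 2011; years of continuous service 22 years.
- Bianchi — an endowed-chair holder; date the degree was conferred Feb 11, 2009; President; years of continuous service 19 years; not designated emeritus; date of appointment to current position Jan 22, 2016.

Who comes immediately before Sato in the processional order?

By current position: Pereira (Chancellor); then Bianchi and Novak (President); then Marchetti and Sato (Dean); then Romero (Department Chair); then Tanaka (Professor).
Bianchi and Novak both have date of appointment to current position Jan 22, 2016, so the next rule applies.
Bianchi and Novak are each not designated emeritus, so the next rule applies.
Bianchi and Novak both have years of continuous service 19 years, so the next rule applies.
Among Bianchi and Novak, by date the degree was conferred (earlier first): Bianchi (Feb 11, 2009) before Novak (May 27, 2016).
Marchetti and Sato both have date of appointment to current position Nov 24, 2006, so the next rule applies.
Marchetti and Sato are each not designated emeritus, so the next rule applies.
Marchetti and Sato both have years of continuous service 22 years, so the next rule applies.
Among Marchetti and Sato, by date the degree was conferred (earlier first): Marchetti (Dec 16, 2011) before Sato (Jan 3, 2016).
Order: Pereira, Bianchi, Novak, Marchetti, Sato, Romero, Tanaka.

Marchetti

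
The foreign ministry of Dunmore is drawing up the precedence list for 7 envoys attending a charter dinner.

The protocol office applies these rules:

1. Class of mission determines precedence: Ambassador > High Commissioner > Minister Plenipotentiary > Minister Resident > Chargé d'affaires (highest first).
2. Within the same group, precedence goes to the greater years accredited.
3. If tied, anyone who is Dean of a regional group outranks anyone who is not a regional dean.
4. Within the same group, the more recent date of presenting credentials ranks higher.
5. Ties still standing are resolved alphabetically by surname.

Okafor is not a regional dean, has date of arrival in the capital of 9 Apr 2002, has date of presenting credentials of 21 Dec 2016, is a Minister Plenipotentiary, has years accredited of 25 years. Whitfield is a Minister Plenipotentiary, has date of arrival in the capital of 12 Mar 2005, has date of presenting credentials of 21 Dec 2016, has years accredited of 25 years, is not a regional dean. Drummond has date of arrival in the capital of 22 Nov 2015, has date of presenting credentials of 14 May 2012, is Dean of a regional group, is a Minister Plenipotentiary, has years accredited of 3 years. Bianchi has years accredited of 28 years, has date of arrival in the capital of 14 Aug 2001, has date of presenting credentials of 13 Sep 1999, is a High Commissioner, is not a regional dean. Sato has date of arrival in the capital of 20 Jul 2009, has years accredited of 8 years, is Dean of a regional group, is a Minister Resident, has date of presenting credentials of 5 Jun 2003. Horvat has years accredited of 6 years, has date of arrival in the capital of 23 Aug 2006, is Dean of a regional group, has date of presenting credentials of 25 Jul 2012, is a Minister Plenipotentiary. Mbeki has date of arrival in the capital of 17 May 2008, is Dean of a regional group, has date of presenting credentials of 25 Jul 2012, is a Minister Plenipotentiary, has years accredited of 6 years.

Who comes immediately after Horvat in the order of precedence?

Mbeki

By class of mission: Bianchi (High Commissioner); then Okafor, Whitfield, Horvat, Mbeki and Drummond (Minister Plenipotentiary); then Sato (Minister Resident).
Among Okafor, Whitfield, Horvat, Mbeki and Drummond, by years accredited (higher first): Okafor and Whitfield (25 years) before Horvat and Mbeki (6 years) before Drummond (3 years).
Okafor and Whitfield are each not a regional dean, so the next rule applies.
Okafor and Whitfield both have date of presenting credentials 21 Dec 2016, so the next rule applies.
Among Okafor and Whitfield, alphabetically by surname: Okafor before Whitfield.
Horvat and Mbeki are each Dean of a regional group, so the next rule applies.
Horvat and Mbeki both have date of presenting credentials 25 Jul 2012, so the next rule applies.
Among Horvat and Mbeki, alphabetically by surname: Horvat before Mbeki.
Order: Bianchi, Okafor, Whitfield, Horvat, Mbeki, Drummond, Sato.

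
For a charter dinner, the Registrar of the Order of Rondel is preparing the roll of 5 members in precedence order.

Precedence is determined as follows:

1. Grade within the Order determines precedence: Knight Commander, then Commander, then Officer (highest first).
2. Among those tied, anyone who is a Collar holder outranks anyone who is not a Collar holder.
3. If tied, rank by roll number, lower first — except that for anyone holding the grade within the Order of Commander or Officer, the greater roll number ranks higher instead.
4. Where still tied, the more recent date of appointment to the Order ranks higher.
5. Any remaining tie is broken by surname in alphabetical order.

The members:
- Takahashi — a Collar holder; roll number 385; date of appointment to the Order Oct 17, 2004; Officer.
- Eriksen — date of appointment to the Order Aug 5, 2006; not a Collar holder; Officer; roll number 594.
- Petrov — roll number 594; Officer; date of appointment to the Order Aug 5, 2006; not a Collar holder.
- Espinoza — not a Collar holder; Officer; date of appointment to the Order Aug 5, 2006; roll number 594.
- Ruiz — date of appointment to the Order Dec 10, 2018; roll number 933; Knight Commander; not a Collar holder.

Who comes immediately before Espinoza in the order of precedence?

Eriksen

By grade within the Order: Ruiz (Knight Commander); then Takahashi, Eriksen, Espinoza and Petrov (Officer).
Among Takahashi, Eriksen, Espinoza and Petrov, a Collar holder before not a Collar holder: Takahashi (a Collar holder) before Eriksen, Espinoza and Petrov (not a Collar holder).
Eriksen, Espinoza and Petrov all have roll number 594, so the next rule applies.
Eriksen, Espinoza and Petrov all have date of appointment to the Order Aug 5, 2006, so the next rule applies.
Among Eriksen, Espinoza and Petrov, alphabetically by surname: Eriksen before Espinoza before Petrov.
Order: Ruiz, Takahashi, Eriksen, Espinoza, Petrov.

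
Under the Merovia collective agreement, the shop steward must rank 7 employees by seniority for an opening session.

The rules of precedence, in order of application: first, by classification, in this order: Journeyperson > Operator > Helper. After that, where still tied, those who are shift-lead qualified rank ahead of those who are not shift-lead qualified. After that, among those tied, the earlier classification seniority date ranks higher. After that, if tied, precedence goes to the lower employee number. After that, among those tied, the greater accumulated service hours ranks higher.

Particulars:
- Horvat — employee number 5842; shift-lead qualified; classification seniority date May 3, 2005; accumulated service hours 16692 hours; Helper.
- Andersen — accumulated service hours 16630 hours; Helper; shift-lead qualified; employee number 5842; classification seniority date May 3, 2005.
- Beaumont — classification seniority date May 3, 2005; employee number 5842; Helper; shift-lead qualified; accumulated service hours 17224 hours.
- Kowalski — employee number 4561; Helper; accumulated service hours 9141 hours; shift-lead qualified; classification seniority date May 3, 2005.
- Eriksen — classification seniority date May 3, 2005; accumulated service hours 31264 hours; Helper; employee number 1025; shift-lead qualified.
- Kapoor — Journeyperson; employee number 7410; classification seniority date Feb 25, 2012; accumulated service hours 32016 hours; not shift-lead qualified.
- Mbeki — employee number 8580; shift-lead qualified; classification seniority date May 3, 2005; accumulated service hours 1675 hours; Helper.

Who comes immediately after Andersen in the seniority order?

By classification: Kapoor (Journeyperson); then Eriksen, Kowalski, Beaumont, Horvat, Andersen and Mbeki (Helper).
Eriksen, Kowalski, Beaumont, Horvat, Andersen and Mbeki are each shift-lead qualified, so the next rule applies.
Eriksen, Kowalski, Beaumont, Horvat, Andersen and Mbeki all have classification seniority date May 3, 2005, so the next rule applies.
Among Eriksen, Kowalski, Beaumont, Horvat, Andersen and Mbeki, by employee number (lower first): Eriksen (1025) before Kowalski (4561) before Beaumont, Horvat and Andersen (5842) before Mbeki (8580).
Among Beaumont, Horvat and Andersen, by accumulated service hours (higher first): Beaumont (17224 hours) before Horvat (16692 hours) before Andersen (16630 hours).
Order: Kapoor, Eriksen, Kowalski, Beaumont, Horvat, Andersen, Mbeki.

Mbeki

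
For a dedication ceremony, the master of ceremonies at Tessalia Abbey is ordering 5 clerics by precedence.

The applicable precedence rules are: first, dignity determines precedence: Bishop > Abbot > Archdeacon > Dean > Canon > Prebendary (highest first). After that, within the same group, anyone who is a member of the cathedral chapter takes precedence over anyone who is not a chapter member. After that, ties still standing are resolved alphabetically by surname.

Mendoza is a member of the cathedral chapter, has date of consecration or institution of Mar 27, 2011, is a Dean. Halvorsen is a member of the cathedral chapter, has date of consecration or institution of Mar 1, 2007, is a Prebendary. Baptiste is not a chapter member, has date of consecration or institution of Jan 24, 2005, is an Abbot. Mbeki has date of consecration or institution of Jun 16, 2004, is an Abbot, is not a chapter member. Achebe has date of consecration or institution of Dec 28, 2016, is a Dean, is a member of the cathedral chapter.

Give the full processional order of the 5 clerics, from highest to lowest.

Baptiste, Mbeki, Achebe, Mendoza, Halvorsen

By dignity: Baptiste and Mbeki (Abbot); then Achebe and Mendoza (Dean); then Halvorsen (Prebendary).
Baptiste and Mbeki are each not a chapter member, so the next rule applies.
Among Baptiste and Mbeki, alphabetically by surname: Baptiste before Mbeki.
Achebe and Mendoza are each a member of the cathedral chapter, so the next rule applies.
Among Achebe and Mendoza, alphabetically by surname: Achebe before Mendoza.
Full order: Baptiste, Mbeki, Achebe, Mendoza, Halvorsen.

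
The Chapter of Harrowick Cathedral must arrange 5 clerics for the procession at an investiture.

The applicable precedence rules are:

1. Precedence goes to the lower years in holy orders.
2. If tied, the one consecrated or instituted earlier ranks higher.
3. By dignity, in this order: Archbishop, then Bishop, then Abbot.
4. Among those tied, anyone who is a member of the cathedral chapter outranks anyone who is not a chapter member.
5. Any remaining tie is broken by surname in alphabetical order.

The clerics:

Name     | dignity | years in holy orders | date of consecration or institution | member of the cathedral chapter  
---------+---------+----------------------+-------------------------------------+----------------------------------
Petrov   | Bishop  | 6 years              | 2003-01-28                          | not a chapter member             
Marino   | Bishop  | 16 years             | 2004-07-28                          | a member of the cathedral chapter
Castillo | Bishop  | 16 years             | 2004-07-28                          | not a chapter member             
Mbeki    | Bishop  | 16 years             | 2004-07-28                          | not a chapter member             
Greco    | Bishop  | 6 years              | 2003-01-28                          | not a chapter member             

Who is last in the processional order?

By years in holy orders (lower first): Greco and Petrov (both 6 years); then Marino, Castillo and Mbeki (each 16 years).
Greco and Petrov both have date of consecration or institution 2003-01-28, so the next rule applies.
Greco and Petrov are each Bishop, so the next rule applies.
Greco and Petrov are each not a chapter member, so the next rule applies.
Among Greco and Petrov, alphabetically by surname: Greco before Petrov.
Marino, Castillo and Mbeki all have date of consecration or institution 2004-07-28, so the next rule applies.
Marino, Castillo and Mbeki are each Bishop, so the next rule applies.
Among Marino, Castillo and Mbeki, a member of the cathedral chapter before not a chapter member: Marino (a member of the cathedral chapter) before Castillo and Mbeki (not a chapter member).
Among Castillo and Mbeki, alphabetically by surname: Castillo before Mbeki.
Order: Greco, Petrov, Marino, Castillo, Mbeki.

Mbeki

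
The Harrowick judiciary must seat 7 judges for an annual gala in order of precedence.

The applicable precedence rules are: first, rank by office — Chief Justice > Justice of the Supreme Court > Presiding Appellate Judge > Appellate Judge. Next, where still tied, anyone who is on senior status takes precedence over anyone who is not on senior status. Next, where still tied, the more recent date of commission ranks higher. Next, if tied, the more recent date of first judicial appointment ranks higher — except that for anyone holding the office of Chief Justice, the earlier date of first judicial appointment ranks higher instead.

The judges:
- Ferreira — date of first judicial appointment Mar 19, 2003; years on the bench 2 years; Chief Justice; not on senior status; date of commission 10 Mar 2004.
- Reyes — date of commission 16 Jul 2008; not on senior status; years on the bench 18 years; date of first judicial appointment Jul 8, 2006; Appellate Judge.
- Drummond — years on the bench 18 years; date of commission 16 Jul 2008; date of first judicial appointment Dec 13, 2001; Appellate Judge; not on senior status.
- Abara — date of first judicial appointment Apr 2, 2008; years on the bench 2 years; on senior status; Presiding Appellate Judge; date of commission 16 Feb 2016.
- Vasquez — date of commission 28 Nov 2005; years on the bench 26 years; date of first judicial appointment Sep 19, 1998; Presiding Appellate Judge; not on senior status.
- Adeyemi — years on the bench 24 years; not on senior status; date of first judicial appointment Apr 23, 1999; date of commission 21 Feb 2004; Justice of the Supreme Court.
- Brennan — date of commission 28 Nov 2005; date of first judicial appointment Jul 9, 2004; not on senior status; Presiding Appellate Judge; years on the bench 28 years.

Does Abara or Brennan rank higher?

By office: Ferreira (Chief Justice); then Adeyemi (Justice of the Supreme Court); then Abara, Brennan and Vasquez (Presiding Appellate Judge); then Reyes and Drummond (Appellate Judge).
Among Abara, Brennan and Vasquez, on senior status before not on senior status: Abara (on senior status) before Brennan and Vasquez (not on senior status).
Brennan and Vasquez both have date of commission 28 Nov 2005, so the next rule applies.
Among Brennan and Vasquez, by date of first judicial appointment (later first): Brennan (Jul 9, 2004) before Vasquez (Sep 19, 1998).
Reyes and Drummond are each not on senior status, so the next rule applies.
Reyes and Drummond both have date of commission 16 Jul 2008, so the next rule applies.
Among Reyes and Drummond, by date of first judicial appointment (later first): Reyes (Jul 8, 2006) before Drummond (Dec 13, 2001).
So Abara takes precedence.

Abara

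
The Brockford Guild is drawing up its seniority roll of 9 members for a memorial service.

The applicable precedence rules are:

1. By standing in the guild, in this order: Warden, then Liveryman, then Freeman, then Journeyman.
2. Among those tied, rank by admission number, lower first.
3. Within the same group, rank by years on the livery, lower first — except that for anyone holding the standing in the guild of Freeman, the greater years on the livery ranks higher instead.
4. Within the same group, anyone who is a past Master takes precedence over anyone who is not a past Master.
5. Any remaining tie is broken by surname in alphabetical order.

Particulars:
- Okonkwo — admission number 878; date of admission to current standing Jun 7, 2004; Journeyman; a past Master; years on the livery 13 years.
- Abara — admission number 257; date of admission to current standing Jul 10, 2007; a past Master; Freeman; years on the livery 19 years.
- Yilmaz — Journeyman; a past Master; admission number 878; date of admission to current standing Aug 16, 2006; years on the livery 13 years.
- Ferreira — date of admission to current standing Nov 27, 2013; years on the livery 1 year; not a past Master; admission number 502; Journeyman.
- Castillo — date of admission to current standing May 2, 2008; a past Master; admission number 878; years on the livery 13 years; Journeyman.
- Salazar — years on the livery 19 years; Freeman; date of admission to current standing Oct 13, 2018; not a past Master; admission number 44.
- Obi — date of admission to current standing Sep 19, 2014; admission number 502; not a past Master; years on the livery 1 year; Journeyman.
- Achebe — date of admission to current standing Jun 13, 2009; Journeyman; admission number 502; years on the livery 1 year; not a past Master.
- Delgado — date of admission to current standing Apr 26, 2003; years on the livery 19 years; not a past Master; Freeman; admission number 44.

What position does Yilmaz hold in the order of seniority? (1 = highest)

9

By standing in the guild: Delgado, Salazar and Abara (Freeman); then Achebe, Ferreira, Obi, Castillo, Okonkwo and Yilmaz (Journeyman).
Among Delgado, Salazar and Abara, by admission number (lower first): Delgado and Salazar (44) before Abara (257).
Delgado and Salazar both have years on the livery 19 years, so the next rule applies.
Delgado and Salazar are each not a past Master, so the next rule applies.
Among Delgado and Salazar, alphabetically by surname: Delgado before Salazar.
Among Achebe, Ferreira, Obi, Castillo, Okonkwo and Yilmaz, by admission number (lower first): Achebe, Ferreira and Obi (502) before Castillo, Okonkwo and Yilmaz (878).
Achebe, Ferreira and Obi all have years on the livery 1 year, so the next rule applies.
Achebe, Ferreira and Obi are each not a past Master, so the next rule applies.
Among Achebe, Ferreira and Obi, alphabetically by surname: Achebe before Ferreira before Obi.
Castillo, Okonkwo and Yilmaz all have years on the livery 13 years, so the next rule applies.
Castillo, Okonkwo and Yilmaz are each a past Master, so the next rule applies.
Among Castillo, Okonkwo and Yilmaz, alphabetically by surname: Castillo before Okonkwo before Yilmaz.
Order: Delgado, Salazar, Abara, Achebe, Ferreira, Obi, Castillo, Okonkwo, Yilmaz. So position 9.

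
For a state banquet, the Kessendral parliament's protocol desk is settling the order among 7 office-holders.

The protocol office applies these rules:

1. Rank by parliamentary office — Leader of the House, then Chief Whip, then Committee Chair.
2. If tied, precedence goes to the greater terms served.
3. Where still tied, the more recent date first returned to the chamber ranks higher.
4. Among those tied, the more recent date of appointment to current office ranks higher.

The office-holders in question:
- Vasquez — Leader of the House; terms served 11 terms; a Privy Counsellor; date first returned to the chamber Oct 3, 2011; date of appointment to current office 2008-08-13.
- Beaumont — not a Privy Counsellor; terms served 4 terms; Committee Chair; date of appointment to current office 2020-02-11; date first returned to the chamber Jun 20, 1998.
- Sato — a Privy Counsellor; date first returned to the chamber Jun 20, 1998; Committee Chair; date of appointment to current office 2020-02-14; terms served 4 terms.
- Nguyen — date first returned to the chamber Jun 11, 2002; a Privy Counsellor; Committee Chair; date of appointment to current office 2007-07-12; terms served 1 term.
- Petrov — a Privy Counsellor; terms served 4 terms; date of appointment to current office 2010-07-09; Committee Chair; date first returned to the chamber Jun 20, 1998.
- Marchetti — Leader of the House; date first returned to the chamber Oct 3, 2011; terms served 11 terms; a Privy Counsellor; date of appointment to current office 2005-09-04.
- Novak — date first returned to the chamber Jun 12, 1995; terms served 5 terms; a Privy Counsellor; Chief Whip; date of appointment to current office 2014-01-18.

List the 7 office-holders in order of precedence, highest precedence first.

By parliamentary office: Vasquez and Marchetti (Leader of the House); then Novak (Chief Whip); then Sato, Beaumont, Petrov and Nguyen (Committee Chair).
Vasquez and Marchetti both have terms served 11 terms, so the next rule applies.
Vasquez and Marchetti both have date first returned to the chamber Oct 3, 2011, so the next rule applies.
Among Vasquez and Marchetti, by date of appointment to current office (later first): Vasquez (2008-08-13) before Marchetti (2005-09-04).
Among Sato, Beaumont, Petrov and Nguyen, by terms served (higher first): Sato, Beaumont and Petrov (4 terms) before Nguyen (1 term).
Sato, Beaumont and Petrov all have date first returned to the chamber Jun 20, 1998, so the next rule applies.
Among Sato, Beaumont and Petrov, by date of appointment to current office (later first): Sato (2020-02-14) before Beaumont (2020-02-11) before Petrov (2010-07-09).
Full order: Vasquez, Marchetti, Novak, Sato, Beaumont, Petrov, Nguyen.

Vasquez, Marchetti, Novak, Sato, Beaumont, Petrov, Nguyen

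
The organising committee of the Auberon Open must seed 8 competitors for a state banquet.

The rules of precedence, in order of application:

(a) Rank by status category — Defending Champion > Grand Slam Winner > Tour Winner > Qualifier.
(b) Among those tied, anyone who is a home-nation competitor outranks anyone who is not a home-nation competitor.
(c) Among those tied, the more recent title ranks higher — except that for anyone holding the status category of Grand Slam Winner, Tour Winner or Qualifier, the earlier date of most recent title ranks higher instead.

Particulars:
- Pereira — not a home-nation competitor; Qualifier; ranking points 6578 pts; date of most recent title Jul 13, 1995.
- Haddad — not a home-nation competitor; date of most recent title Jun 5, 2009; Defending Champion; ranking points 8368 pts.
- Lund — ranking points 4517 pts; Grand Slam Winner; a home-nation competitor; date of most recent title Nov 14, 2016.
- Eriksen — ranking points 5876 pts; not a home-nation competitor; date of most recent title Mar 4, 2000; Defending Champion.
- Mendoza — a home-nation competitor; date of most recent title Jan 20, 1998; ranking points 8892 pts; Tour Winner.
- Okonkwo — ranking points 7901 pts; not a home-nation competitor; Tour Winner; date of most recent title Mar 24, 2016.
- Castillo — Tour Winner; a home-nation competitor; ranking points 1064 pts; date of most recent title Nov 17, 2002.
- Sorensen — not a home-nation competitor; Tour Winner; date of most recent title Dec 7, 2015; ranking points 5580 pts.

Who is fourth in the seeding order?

Mendoza

By status category: Haddad and Eriksen (Defending Champion); then Lund (Grand Slam Winner); then Mendoza, Castillo, Sorensen and Okonkwo (Tour Winner); then Pereira (Qualifier).
Haddad and Eriksen are each not a home-nation competitor, so the next rule applies.
Among Haddad and Eriksen, by date of most recent title (later first): Haddad (Jun 5, 2009) before Eriksen (Mar 4, 2000).
Among Mendoza, Castillo, Sorensen and Okonkwo, a home-nation competitor before not a home-nation competitor: Mendoza and Castillo (a home-nation competitor) before Sorensen and Okonkwo (not a home-nation competitor).
Among Mendoza and Castillo, by date of most recent title (earlier first) (reversed rule for this group): Mendoza (Jan 20, 1998) before Castillo (Nov 17, 2002).
Among Sorensen and Okonkwo, by date of most recent title (earlier first) (reversed rule for this group): Sorensen (Dec 7, 2015) before Okonkwo (Mar 24, 2016).
Order: Haddad, Eriksen, Lund, Mendoza, Castillo, Sorensen, Okonkwo, Pereira.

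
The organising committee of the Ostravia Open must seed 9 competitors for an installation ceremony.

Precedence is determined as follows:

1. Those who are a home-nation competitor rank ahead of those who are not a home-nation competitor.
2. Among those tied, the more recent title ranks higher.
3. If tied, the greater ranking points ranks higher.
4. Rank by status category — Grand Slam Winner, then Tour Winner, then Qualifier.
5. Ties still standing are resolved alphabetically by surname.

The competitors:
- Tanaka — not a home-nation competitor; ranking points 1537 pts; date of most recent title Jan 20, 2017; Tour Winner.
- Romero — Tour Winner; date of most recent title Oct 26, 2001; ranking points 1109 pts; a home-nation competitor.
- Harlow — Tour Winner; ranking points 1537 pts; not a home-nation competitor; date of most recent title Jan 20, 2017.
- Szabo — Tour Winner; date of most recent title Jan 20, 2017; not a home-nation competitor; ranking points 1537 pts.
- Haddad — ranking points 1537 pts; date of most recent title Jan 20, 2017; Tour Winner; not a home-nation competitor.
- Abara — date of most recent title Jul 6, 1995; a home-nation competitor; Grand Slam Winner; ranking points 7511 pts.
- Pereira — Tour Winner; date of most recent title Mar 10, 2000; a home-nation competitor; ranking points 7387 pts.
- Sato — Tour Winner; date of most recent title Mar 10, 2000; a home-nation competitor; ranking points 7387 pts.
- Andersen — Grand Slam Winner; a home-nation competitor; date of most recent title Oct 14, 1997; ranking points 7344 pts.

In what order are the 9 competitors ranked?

By the first rule: Romero, Pereira, Sato, Andersen and Abara (each a home-nation competitor); then Haddad, Harlow, Szabo and Tanaka (each not a home-nation competitor).
Among Romero, Pereira, Sato, Andersen and Abara, by date of most recent title (later first): Romero (Oct 26, 2001) before Pereira and Sato (Mar 10, 2000) before Andersen (Oct 14, 1997) before Abara (Jul 6, 1995).
Pereira and Sato both have ranking points 7387 pts, so the next rule applies.
Pereira and Sato are each Tour Winner, so the next rule applies.
Among Pereira and Sato, alphabetically by surname: Pereira before Sato.
Haddad, Harlow, Szabo and Tanaka all have date of most recent title Jan 20, 2017, so the next rule applies.
Haddad, Harlow, Szabo and Tanaka all have ranking points 1537 pts, so the next rule applies.
Haddad, Harlow, Szabo and Tanaka are each Tour Winner, so the next rule applies.
Among Haddad, Harlow, Szabo and Tanaka, alphabetically by surname: Haddad before Harlow before Szabo before Tanaka.
Full order: Romero, Pereira, Sato, Andersen, Abara, Haddad, Harlow, Szabo, Tanaka.

Romero, Pereira, Sato, Andersen, Abara, Haddad, Harlow, Szabo, Tanaka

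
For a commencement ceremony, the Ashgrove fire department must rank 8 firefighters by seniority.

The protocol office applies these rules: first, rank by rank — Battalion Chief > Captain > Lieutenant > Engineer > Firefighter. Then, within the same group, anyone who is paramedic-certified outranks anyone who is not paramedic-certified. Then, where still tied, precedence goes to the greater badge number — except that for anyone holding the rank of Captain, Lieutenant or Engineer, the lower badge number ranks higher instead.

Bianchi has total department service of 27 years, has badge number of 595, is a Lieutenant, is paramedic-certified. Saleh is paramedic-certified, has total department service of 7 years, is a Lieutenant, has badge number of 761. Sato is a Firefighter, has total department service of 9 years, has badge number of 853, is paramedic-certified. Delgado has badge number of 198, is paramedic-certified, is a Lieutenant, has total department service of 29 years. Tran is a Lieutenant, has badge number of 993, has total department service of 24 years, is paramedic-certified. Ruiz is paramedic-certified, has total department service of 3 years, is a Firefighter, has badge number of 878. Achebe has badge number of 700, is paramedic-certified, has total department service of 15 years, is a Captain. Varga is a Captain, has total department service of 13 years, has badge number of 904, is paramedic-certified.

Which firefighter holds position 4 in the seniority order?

Bianchi

By rank: Achebe and Varga (Captain); then Delgado, Bianchi, Saleh and Tran (Lieutenant); then Ruiz and Sato (Firefighter).
Achebe and Varga are each paramedic-certified, so the next rule applies.
Among Achebe and Varga, by badge number (lower first) (reversed rule for this group): Achebe (700) before Varga (904).
Delgado, Bianchi, Saleh and Tran are each paramedic-certified, so the next rule applies.
Among Delgado, Bianchi, Saleh and Tran, by badge number (lower first) (reversed rule for this group): Delgado (198) before Bianchi (595) before Saleh (761) before Tran (993).
Ruiz and Sato are each paramedic-certified, so the next rule applies.
Among Ruiz and Sato, by badge number (higher first): Ruiz (878) before Sato (853).
Order: Achebe, Varga, Delgado, Bianchi, Saleh, Tran, Ruiz, Sato.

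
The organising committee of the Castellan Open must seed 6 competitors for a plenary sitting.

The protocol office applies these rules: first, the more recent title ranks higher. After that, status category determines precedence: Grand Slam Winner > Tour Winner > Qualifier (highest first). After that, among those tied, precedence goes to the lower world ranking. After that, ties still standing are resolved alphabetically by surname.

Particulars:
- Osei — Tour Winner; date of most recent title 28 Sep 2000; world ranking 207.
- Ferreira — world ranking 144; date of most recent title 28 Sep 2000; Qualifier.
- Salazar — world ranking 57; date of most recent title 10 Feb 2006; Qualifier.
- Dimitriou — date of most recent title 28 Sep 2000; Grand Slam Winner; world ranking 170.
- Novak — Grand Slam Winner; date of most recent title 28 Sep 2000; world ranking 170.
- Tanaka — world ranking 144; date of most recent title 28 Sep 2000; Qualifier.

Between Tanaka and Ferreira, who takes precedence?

By date of most recent title (later first): Salazar (10 Feb 2006); then Dimitriou, Novak, Osei, Ferreira and Tanaka (each 28 Sep 2000).
Among Dimitriou, Novak, Osei, Ferreira and Tanaka, by status category: Dimitriou and Novak (Grand Slam Winner) before Osei (Tour Winner) before Ferreira and Tanaka (Qualifier).
Dimitriou and Novak both have world ranking 170, so the next rule applies.
Among Dimitriou and Novak, alphabetically by surname: Dimitriou before Novak.
Ferreira and Tanaka both have world ranking 144, so the next rule applies.
Among Ferreira and Tanaka, alphabetically by surname: Ferreira before Tanaka.
So Ferreira takes precedence.

Ferreira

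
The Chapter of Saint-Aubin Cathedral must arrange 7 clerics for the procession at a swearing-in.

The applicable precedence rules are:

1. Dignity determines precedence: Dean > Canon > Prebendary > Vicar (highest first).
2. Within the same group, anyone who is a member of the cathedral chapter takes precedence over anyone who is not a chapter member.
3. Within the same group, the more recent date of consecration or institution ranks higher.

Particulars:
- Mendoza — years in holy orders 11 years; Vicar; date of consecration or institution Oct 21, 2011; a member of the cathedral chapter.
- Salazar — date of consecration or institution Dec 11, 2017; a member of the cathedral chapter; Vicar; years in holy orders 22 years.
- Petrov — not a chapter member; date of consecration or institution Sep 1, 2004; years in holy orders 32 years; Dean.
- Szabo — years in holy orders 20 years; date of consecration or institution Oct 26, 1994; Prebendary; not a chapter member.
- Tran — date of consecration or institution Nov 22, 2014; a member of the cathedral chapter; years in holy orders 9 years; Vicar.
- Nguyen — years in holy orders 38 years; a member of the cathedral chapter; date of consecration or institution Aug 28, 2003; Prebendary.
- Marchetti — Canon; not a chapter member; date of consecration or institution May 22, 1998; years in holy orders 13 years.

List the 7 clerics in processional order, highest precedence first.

Petrov, Marchetti, Nguyen, Szabo, Salazar, Tran, Mendoza

By dignity: Petrov (Dean); then Marchetti (Canon); then Nguyen and Szabo (Prebendary); then Salazar, Tran and Mendoza (Vicar).
Among Nguyen and Szabo, a member of the cathedral chapter before not a chapter member: Nguyen (a member of the cathedral chapter) before Szabo (not a chapter member).
Salazar, Tran and Mendoza are each a member of the cathedral chapter, so the next rule applies.
Among Salazar, Tran and Mendoza, by date of consecration or institution (later first): Salazar (Dec 11, 2017) before Tran (Nov 22, 2014) before Mendoza (Oct 21, 2011).
Full order: Petrov, Marchetti, Nguyen, Szabo, Salazar, Tran, Mendoza.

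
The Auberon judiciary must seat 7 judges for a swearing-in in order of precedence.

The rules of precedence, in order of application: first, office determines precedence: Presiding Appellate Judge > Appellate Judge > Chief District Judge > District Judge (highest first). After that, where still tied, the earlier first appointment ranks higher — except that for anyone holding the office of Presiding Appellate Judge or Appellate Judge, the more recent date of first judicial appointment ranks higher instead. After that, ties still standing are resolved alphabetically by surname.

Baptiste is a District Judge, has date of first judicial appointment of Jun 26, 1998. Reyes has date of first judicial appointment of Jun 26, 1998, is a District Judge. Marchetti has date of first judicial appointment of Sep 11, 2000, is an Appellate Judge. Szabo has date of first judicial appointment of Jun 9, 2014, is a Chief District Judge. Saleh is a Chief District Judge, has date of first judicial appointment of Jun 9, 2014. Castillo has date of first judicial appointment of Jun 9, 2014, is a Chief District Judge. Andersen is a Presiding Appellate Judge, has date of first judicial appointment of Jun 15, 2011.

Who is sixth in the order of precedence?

Baptiste

By office: Andersen (Presiding Appellate Judge); then Marchetti (Appellate Judge); then Castillo, Saleh and Szabo (Chief District Judge); then Baptiste and Reyes (District Judge).
Castillo, Saleh and Szabo all have date of first judicial appointment Jun 9, 2014, so the next rule applies.
Among Castillo, Saleh and Szabo, alphabetically by surname: Castillo before Saleh before Szabo.
Baptiste and Reyes both have date of first judicial appointment Jun 26, 1998, so the next rule applies.
Among Baptiste and Reyes, alphabetically by surname: Baptiste before Reyes.
Order: Andersen, Marchetti, Castillo, Saleh, Szabo, Baptiste, Reyes.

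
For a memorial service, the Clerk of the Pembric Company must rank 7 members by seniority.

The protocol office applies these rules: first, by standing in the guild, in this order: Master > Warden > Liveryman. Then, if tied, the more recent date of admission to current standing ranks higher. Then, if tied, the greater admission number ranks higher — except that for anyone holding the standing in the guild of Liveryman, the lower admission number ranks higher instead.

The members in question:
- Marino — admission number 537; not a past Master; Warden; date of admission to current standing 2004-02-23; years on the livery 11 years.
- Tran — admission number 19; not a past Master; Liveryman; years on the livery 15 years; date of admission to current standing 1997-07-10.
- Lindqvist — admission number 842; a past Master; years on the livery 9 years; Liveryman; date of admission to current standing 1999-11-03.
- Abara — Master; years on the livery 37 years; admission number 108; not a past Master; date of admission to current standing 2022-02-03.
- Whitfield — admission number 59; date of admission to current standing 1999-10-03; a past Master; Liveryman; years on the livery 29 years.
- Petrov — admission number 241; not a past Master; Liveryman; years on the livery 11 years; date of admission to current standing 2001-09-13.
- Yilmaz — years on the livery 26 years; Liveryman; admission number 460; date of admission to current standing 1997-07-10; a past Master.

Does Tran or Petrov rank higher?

Petrov

By standing in the guild: Abara (Master); then Marino (Warden); then Petrov, Lindqvist, Whitfield, Tran and Yilmaz (Liveryman).
Among Petrov, Lindqvist, Whitfield, Tran and Yilmaz, by date of admission to current standing (later first): Petrov (2001-09-13) before Lindqvist (1999-11-03) before Whitfield (1999-10-03) before Tran and Yilmaz (1997-07-10).
Among Tran and Yilmaz, by admission number (lower first) (reversed rule for this group): Tran (19) before Yilmaz (460).
So Petrov takes precedence.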